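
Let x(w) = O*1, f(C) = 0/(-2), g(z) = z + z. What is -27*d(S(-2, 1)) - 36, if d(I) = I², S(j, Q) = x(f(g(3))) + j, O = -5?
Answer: -1359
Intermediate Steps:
g(z) = 2*z
f(C) = 0 (f(C) = 0*(-½) = 0)
x(w) = -5 (x(w) = -5*1 = -5)
S(j, Q) = -5 + j
-27*d(S(-2, 1)) - 36 = -27*(-5 - 2)² - 36 = -27*(-7)² - 36 = -27*49 - 36 = -1323 - 36 = -1359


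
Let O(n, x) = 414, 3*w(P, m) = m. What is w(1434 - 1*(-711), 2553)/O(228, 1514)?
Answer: 37/18 ≈ 2.0556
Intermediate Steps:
w(P, m) = m/3
w(1434 - 1*(-711), 2553)/O(228, 1514) = ((⅓)*2553)/414 = 851*(1/414) = 37/18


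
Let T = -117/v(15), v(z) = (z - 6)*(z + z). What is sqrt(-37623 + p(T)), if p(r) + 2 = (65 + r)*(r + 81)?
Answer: I*sqrt(29180771)/30 ≈ 180.06*I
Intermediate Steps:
v(z) = 2*z*(-6 + z) (v(z) = (-6 + z)*(2*z) = 2*z*(-6 + z))
T = -13/30 (T = -117*1/(30*(-6 + 15)) = -117/(2*15*9) = -117/270 = -117*1/270 = -13/30 ≈ -0.43333)
p(r) = -2 + (65 + r)*(81 + r) (p(r) = -2 + (65 + r)*(r + 81) = -2 + (65 + r)*(81 + r))
sqrt(-37623 + p(T)) = sqrt(-37623 + (5263 + (-13/30)**2 + 146*(-13/30))) = sqrt(-37623 + (5263 + 169/900 - 949/15)) = sqrt(-37623 + 4679929/900) = sqrt(-29180771/900) = I*sqrt(29180771)/30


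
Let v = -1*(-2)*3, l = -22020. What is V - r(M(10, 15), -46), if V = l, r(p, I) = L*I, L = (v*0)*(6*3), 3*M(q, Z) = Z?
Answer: -22020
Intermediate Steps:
M(q, Z) = Z/3
v = 6 (v = 2*3 = 6)
L = 0 (L = (6*0)*(6*3) = 0*18 = 0)
r(p, I) = 0 (r(p, I) = 0*I = 0)
V = -22020
V - r(M(10, 15), -46) = -22020 - 1*0 = -22020 + 0 = -22020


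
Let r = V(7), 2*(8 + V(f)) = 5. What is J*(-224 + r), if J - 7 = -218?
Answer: 96849/2 ≈ 48425.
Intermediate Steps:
V(f) = -11/2 (V(f) = -8 + (1/2)*5 = -8 + 5/2 = -11/2)
r = -11/2 ≈ -5.5000
J = -211 (J = 7 - 218 = -211)
J*(-224 + r) = -211*(-224 - 11/2) = -211*(-459/2) = 96849/2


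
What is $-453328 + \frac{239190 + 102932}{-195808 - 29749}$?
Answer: $- \frac{102251645818}{225557} \approx -4.5333 \cdot 10^{5}$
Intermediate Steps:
$-453328 + \frac{239190 + 102932}{-195808 - 29749} = -453328 + \frac{342122}{-225557} = -453328 + 342122 \left(- \frac{1}{225557}\right) = -453328 - \frac{342122}{225557} = - \frac{102251645818}{225557}$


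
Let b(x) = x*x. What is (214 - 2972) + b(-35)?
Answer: -1533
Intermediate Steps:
b(x) = x²
(214 - 2972) + b(-35) = (214 - 2972) + (-35)² = -2758 + 1225 = -1533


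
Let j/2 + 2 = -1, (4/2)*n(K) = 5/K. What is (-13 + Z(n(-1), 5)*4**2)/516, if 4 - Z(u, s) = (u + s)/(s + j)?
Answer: 91/516 ≈ 0.17636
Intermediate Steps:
n(K) = 5/(2*K) (n(K) = (5/K)/2 = 5/(2*K))
j = -6 (j = -4 + 2*(-1) = -4 - 2 = -6)
Z(u, s) = 4 - (s + u)/(-6 + s) (Z(u, s) = 4 - (u + s)/(s - 6) = 4 - (s + u)/(-6 + s))
(-13 + Z(n(-1), 5)*4**2)/516 = (-13 + ((-24 - 5/(2*(-1)) + 3*5)/(-6 + 5))*4**2)/516 = (-13 + ((-24 - 5*(-1)/2 + 15)/(-1))*16)*(1/516) = (-13 - (-24 - 1*(-5/2) + 15)*16)*(1/516) = (-13 - (-24 + 5/2 + 15)*16)*(1/516) = (-13 - 1*(-13/2)*16)*(1/516) = (-13 + (13/2)*16)*(1/516) = (-13 + 104)*(1/516) = 91*(1/516) = 91/516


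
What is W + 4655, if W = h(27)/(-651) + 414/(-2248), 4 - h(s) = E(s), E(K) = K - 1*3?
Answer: 3406062943/731724 ≈ 4654.8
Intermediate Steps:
E(K) = -3 + K (E(K) = K - 3 = -3 + K)
h(s) = 7 - s (h(s) = 4 - (-3 + s) = 4 + (3 - s) = 7 - s)
W = -112277/731724 (W = (7 - 1*27)/(-651) + 414/(-2248) = (7 - 27)*(-1/651) + 414*(-1/2248) = -20*(-1/651) - 207/1124 = 20/651 - 207/1124 = -112277/731724 ≈ -0.15344)
W + 4655 = -112277/731724 + 4655 = 3406062943/731724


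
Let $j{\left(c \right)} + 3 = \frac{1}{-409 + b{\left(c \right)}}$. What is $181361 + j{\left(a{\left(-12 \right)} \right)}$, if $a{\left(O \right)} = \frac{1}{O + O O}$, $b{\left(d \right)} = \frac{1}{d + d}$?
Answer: $\frac{62205793}{343} \approx 1.8136 \cdot 10^{5}$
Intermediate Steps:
$b{\left(d \right)} = \frac{1}{2 d}$
$a{\left(O \right)} = \frac{1}{O + O^{2}}$
$j{\left(c \right)} = -3 + \frac{1}{-409 + \frac{1}{2 c}}$
$181361 + j{\left(a{\left(-12 \right)} \right)} = 181361 + \frac{3 - 2456 \frac{1}{\left(-12\right) \left(1 - 12\right)}}{-1 + 818 \frac{1}{\left(-12\right) \left(1 - 12\right)}} = 181361 + \frac{3 - 2456 \left(- \frac{1}{12 \left(-11\right)}\right)}{-1 + 818 \left(- \frac{1}{12 \left(-11\right)}\right)} = 181361 + \frac{3 - 2456 \left(\left(- \frac{1}{12}\right) \left(- \frac{1}{11}\right)\right)}{-1 + 818 \left(\left(- \frac{1}{12}\right) \left(- \frac{1}{11}\right)\right)} = 181361 + \frac{3 - \frac{614}{33}}{-1 + 818 \cdot \frac{1}{132}} = 181361 + \frac{3 - \frac{614}{33}}{-1 + \frac{409}{66}} = 181361 + \frac{1}{\frac{343}{66}} \left(- \frac{515}{33}\right) = 181361 + \frac{66}{343} \left(- \frac{515}{33}\right) = 181361 - \frac{1030}{343} = \frac{62205793}{343}$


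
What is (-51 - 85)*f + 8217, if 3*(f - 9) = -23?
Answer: 24107/3 ≈ 8035.7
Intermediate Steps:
f = 4/3 (f = 9 + (1/3)*(-23) = 9 - 23/3 = 4/3 ≈ 1.3333)
(-51 - 85)*f + 8217 = (-51 - 85)*(4/3) + 8217 = -136*4/3 + 8217 = -544/3 + 8217 = 24107/3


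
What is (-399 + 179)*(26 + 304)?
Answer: -72600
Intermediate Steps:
(-399 + 179)*(26 + 304) = -220*330 = -72600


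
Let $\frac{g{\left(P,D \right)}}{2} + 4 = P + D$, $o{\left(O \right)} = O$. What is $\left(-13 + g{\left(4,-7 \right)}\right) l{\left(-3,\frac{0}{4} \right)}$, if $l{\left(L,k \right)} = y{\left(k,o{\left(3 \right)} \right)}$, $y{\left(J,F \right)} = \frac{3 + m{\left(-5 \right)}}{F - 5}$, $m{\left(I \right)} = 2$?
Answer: $\frac{135}{2} \approx 67.5$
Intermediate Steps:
$g{\left(P,D \right)} = -8 + 2 D + 2 P$ ($g{\left(P,D \right)} = -8 + 2 \left(P + D\right) = -8 + 2 \left(D + P\right) = -8 + \left(2 D + 2 P\right) = -8 + 2 D + 2 P$)
$y{\left(J,F \right)} = \frac{5}{-5 + F}$ ($y{\left(J,F \right)} = \frac{3 + 2}{F - 5} = \frac{5}{-5 + F}$)
$l{\left(L,k \right)} = - \frac{5}{2}$ ($l{\left(L,k \right)} = \frac{5}{-5 + 3} = \frac{5}{-2} = 5 \left(- \frac{1}{2}\right) = - \frac{5}{2}$)
$\left(-13 + g{\left(4,-7 \right)}\right) l{\left(-3,\frac{0}{4} \right)} = \left(-13 + \left(-8 + 2 \left(-7\right) + 2 \cdot 4\right)\right) \left(- \frac{5}{2}\right) = \left(-13 - 14\right) \left(- \frac{5}{2}\right) = \left(-27\right) \left(- \frac{5}{2}\right) = \frac{135}{2}$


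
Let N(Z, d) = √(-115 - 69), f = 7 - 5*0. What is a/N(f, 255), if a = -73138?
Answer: 36569*I*√46/46 ≈ 5391.8*I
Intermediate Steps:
f = 7 (f = 7 + 0 = 7)
N(Z, d) = 2*I*√46 (N(Z, d) = √(-184) = 2*I*√46)
a/N(f, 255) = -73138*(-I*√46/92) = -(-36569)*I*√46/46 = 36569*I*√46/46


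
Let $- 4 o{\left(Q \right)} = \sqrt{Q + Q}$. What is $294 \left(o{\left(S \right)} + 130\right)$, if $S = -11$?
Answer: $38220 - \frac{147 i \sqrt{22}}{2} \approx 38220.0 - 344.75 i$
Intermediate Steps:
$o{\left(Q \right)} = - \frac{\sqrt{2} \sqrt{Q}}{4}$ ($o{\left(Q \right)} = - \frac{\sqrt{Q + Q}}{4} = - \frac{\sqrt{2 Q}}{4} = - \frac{\sqrt{2} \sqrt{Q}}{4}$)
$294 \left(o{\left(S \right)} + 130\right) = 294 \left(- \frac{\sqrt{2} \sqrt{-11}}{4} + 130\right) = 294 \left(- \frac{\sqrt{2} i \sqrt{11}}{4} + 130\right) = 294 \left(- \frac{i \sqrt{22}}{4} + 130\right) = 294 \left(130 - \frac{i \sqrt{22}}{4}\right) = 38220 - \frac{147 i \sqrt{22}}{2}$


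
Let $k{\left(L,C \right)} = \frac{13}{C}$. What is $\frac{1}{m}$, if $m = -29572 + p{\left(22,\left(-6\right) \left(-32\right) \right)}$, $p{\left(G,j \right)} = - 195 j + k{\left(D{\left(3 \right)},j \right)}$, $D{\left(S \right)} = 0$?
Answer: $- \frac{192}{12866291} \approx -1.4923 \cdot 10^{-5}$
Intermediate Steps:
$p{\left(G,j \right)} = - 195 j + \frac{13}{j}$
$m = - \frac{12866291}{192}$ ($m = -29572 + \left(- 195 \left(\left(-6\right) \left(-32\right)\right) + \frac{13}{\left(-6\right) \left(-32\right)}\right) = -29572 + \left(\left(-195\right) 192 + \frac{13}{192}\right) = -29572 + \left(-37440 + 13 \cdot \frac{1}{192}\right) = -29572 + \left(-37440 + \frac{13}{192}\right) = -29572 - \frac{7188467}{192} = - \frac{12866291}{192} \approx -67012.0$)
$\frac{1}{m} = \frac{1}{- \frac{12866291}{192}} = - \frac{192}{12866291}$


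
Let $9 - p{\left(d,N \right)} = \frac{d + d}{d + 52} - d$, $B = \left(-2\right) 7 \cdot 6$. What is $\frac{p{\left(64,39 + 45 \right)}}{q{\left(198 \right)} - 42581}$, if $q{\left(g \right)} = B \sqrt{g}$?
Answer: $- \frac{164715}{97477903} + \frac{75060 \sqrt{22}}{7505798531} \approx -0.0016429$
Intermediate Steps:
$B = -84$ ($B = \left(-14\right) 6 = -84$)
$q{\left(g \right)} = - 84 \sqrt{g}$
$p{\left(d,N \right)} = 9 + d - \frac{2 d}{52 + d}$ ($p{\left(d,N \right)} = 9 - \left(\frac{d + d}{d + 52} - d\right) = 9 - \left(\frac{2 d}{52 + d} - d\right) = 9 - \left(- d + \frac{2 d}{52 + d}\right) = 9 + \left(d - \frac{2 d}{52 + d}\right) = 9 + d - \frac{2 d}{52 + d}$)
$\frac{p{\left(64,39 + 45 \right)}}{q{\left(198 \right)} - 42581} = \frac{\frac{1}{52 + 64} \left(468 + 64^{2} + 59 \cdot 64\right)}{- 84 \sqrt{198} - 42581} = \frac{\frac{1}{116} \left(468 + 4096 + 3776\right)}{- 84 \cdot 3 \sqrt{22} - 42581} = \frac{\frac{1}{116} \cdot 8340}{- 252 \sqrt{22} - 42581} = \frac{2085}{29 \left(-42581 - 252 \sqrt{22}\right)}$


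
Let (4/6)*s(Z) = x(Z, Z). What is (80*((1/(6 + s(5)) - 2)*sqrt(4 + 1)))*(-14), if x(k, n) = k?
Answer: 58240*sqrt(5)/27 ≈ 4823.3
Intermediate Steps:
s(Z) = 3*Z/2
(80*((1/(6 + s(5)) - 2)*sqrt(4 + 1)))*(-14) = (80*((1/(6 + (3/2)*5) - 2)*sqrt(4 + 1)))*(-14) = (80*((1/(6 + 15/2) - 2)*sqrt(5)))*(-14) = (80*((1/(27/2) - 2)*sqrt(5)))*(-14) = (80*((2/27 - 2)*sqrt(5)))*(-14) = (80*(-52*sqrt(5)/27))*(-14) = -4160*sqrt(5)/27*(-14) = 58240*sqrt(5)/27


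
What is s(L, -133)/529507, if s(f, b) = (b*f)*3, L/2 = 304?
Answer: -242592/529507 ≈ -0.45815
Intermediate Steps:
L = 608 (L = 2*304 = 608)
s(f, b) = 3*b*f
s(L, -133)/529507 = (3*(-133)*608)/529507 = -242592*1/529507 = -242592/529507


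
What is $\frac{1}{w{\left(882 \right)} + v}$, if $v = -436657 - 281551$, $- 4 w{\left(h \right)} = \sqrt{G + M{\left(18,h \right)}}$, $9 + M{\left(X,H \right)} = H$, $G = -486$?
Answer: $- \frac{11491328}{8253163699837} + \frac{12 \sqrt{43}}{8253163699837} \approx -1.3923 \cdot 10^{-6}$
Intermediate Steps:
$M{\left(X,H \right)} = -9 + H$
$w{\left(h \right)} = - \frac{\sqrt{-495 + h}}{4}$ ($w{\left(h \right)} = - \frac{\sqrt{-486 + \left(-9 + h\right)}}{4} = - \frac{\sqrt{-495 + h}}{4}$)
$v = -718208$ ($v = -436657 - 281551 = -718208$)
$\frac{1}{w{\left(882 \right)} + v} = \frac{1}{- \frac{\sqrt{-495 + 882}}{4} - 718208} = \frac{1}{- \frac{\sqrt{387}}{4} - 718208} = \frac{1}{- \frac{3 \sqrt{43}}{4} - 718208} = \frac{1}{-718208 - \frac{3 \sqrt{43}}{4}}$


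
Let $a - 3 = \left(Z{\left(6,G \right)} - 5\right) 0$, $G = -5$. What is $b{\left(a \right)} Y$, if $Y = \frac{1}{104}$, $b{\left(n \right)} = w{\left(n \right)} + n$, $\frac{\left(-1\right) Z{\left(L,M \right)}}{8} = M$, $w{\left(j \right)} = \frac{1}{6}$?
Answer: $\frac{19}{624} \approx 0.030449$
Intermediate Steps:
$w{\left(j \right)} = \frac{1}{6}$
$Z{\left(L,M \right)} = - 8 M$
$a = 3$ ($a = 3 + \left(\left(-8\right) \left(-5\right) - 5\right) 0 = 3 + \left(40 - 5\right) 0 = 3 + 35 \cdot 0 = 3 + 0 = 3$)
$b{\left(n \right)} = \frac{1}{6} + n$
$Y = \frac{1}{104} \approx 0.0096154$
$b{\left(a \right)} Y = \left(\frac{1}{6} + 3\right) \frac{1}{104} = \frac{19}{6} \cdot \frac{1}{104} = \frac{19}{624}$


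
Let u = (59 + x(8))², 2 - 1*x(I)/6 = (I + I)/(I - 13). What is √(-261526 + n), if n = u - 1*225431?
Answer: 2*I*√2992631/5 ≈ 691.97*I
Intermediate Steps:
x(I) = 12 - 12*I/(-13 + I) (x(I) = 12 - 6*(I + I)/(I - 13) = 12 - 6*2*I/(-13 + I) = 12 - 12*I/(-13 + I))
u = 203401/25 (u = (59 - 156/(-13 + 8))² = (59 - 156/(-5))² = (59 - 156*(-⅕))² = (59 + 156/5)² = (451/5)² = 203401/25 ≈ 8136.0)
n = -5432374/25 (n = 203401/25 - 1*225431 = 203401/25 - 225431 = -5432374/25 ≈ -2.1730e+5)
√(-261526 + n) = √(-261526 - 5432374/25) = √(-11970524/25) = 2*I*√2992631/5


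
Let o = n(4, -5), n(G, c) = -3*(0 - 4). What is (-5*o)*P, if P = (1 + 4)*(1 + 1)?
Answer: -600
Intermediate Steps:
n(G, c) = 12 (n(G, c) = -3*(-4) = 12)
P = 10 (P = 5*2 = 10)
o = 12
(-5*o)*P = -5*12*10 = -60*10 = -600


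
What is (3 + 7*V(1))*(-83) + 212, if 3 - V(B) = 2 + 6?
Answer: 2868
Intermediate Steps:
V(B) = -5 (V(B) = 3 - (2 + 6) = 3 - 1*8 = 3 - 8 = -5)
(3 + 7*V(1))*(-83) + 212 = (3 + 7*(-5))*(-83) + 212 = (3 - 35)*(-83) + 212 = -32*(-83) + 212 = 2656 + 212 = 2868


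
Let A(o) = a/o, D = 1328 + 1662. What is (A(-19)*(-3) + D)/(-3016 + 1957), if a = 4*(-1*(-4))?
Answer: -56858/20121 ≈ -2.8258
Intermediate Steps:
D = 2990
a = 16 (a = 4*4 = 16)
A(o) = 16/o
(A(-19)*(-3) + D)/(-3016 + 1957) = ((16/(-19))*(-3) + 2990)/(-3016 + 1957) = ((16*(-1/19))*(-3) + 2990)/(-1059) = (-16/19*(-3) + 2990)*(-1/1059) = (48/19 + 2990)*(-1/1059) = (56858/19)*(-1/1059) = -56858/20121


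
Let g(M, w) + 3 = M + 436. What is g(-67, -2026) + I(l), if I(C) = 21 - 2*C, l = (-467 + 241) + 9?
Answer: 821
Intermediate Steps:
l = -217 (l = -226 + 9 = -217)
g(M, w) = 433 + M (g(M, w) = -3 + (M + 436) = -3 + (436 + M) = 433 + M)
g(-67, -2026) + I(l) = (433 - 67) + (21 - 2*(-217)) = 366 + (21 + 434) = 366 + 455 = 821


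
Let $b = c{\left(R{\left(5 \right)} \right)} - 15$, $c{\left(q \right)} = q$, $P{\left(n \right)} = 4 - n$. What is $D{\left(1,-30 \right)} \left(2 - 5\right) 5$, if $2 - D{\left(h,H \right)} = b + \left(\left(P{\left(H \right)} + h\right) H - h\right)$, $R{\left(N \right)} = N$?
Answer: $-15945$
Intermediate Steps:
$b = -10$ ($b = 5 - 15 = -10$)
$D{\left(h,H \right)} = 12 + h - H \left(4 + h - H\right)$ ($D{\left(h,H \right)} = 2 - \left(-10 + \left(\left(\left(4 - H\right) + h\right) H - h\right)\right) = 2 - \left(-10 + \left(\left(4 + h - H\right) H - h\right)\right) = 2 - \left(-10 + \left(H \left(4 + h - H\right) - h\right)\right) = 2 - \left(-10 + \left(- h + H \left(4 + h - H\right)\right)\right) = 2 - \left(-10 - h + H \left(4 + h - H\right)\right) = 2 + \left(10 + h - H \left(4 + h - H\right)\right) = 12 + h - H \left(4 + h - H\right)$)
$D{\left(1,-30 \right)} \left(2 - 5\right) 5 = \left(12 + 1 - 30 \left(-4 - 30\right) - \left(-30\right) 1\right) \left(2 - 5\right) 5 = \left(12 + 1 - -1020 + 30\right) \left(\left(-3\right) 5\right) = \left(12 + 1 + 1020 + 30\right) \left(-15\right) = 1063 \left(-15\right) = -15945$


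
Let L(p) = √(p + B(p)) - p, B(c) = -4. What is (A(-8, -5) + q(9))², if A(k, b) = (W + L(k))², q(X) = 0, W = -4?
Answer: -752 + 128*I*√3 ≈ -752.0 + 221.7*I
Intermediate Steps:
L(p) = √(-4 + p) - p (L(p) = √(p - 4) - p = √(-4 + p) - p)
A(k, b) = (-4 + √(-4 + k) - k)² (A(k, b) = (-4 + (√(-4 + k) - k))² = (-4 + √(-4 + k) - k)²)
(A(-8, -5) + q(9))² = ((4 - 8 - √(-4 - 8))² + 0)² = ((4 - 8 - √(-12))² + 0)² = ((4 - 8 - 2*I*√3)² + 0)² = ((-4 - 2*I*√3)² + 0)² = ((-4 - 2*I*√3)²)² = (-4 - 2*I*√3)⁴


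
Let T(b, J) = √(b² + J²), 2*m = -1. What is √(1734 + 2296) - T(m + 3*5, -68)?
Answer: √4030 - √19337/2 ≈ -6.0465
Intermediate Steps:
m = -½ (m = (½)*(-1) = -½ ≈ -0.50000)
T(b, J) = √(J² + b²)
√(1734 + 2296) - T(m + 3*5, -68) = √(1734 + 2296) - √((-68)² + (-½ + 3*5)²) = √4030 - √(4624 + (-½ + 15)²) = √4030 - √(4624 + (29/2)²) = √4030 - √(4624 + 841/4) = √4030 - √(19337/4) = √4030 - √19337/2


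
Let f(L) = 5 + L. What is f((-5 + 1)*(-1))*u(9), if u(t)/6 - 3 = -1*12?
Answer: -486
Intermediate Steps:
u(t) = -54 (u(t) = 18 + 6*(-1*12) = 18 + 6*(-12) = 18 - 72 = -54)
f((-5 + 1)*(-1))*u(9) = (5 + (-5 + 1)*(-1))*(-54) = (5 - 4*(-1))*(-54) = (5 + 4)*(-54) = 9*(-54) = -486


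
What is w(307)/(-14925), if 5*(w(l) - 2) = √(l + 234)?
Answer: -2/14925 - √541/74625 ≈ -0.00044569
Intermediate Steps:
w(l) = 2 + √(234 + l)/5 (w(l) = 2 + √(l + 234)/5 = 2 + √(234 + l)/5)
w(307)/(-14925) = (2 + √(234 + 307)/5)/(-14925) = (2 + √541/5)*(-1/14925) = -2/14925 - √541/74625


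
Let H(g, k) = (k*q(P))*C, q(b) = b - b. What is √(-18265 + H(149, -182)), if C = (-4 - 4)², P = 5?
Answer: I*√18265 ≈ 135.15*I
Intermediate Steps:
q(b) = 0
C = 64 (C = (-8)² = 64)
H(g, k) = 0 (H(g, k) = (k*0)*64 = 0*64 = 0)
√(-18265 + H(149, -182)) = √(-18265 + 0) = √(-18265) = I*√18265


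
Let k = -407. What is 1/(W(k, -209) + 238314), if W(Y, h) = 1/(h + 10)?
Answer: 199/47424485 ≈ 4.1961e-6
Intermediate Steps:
W(Y, h) = 1/(10 + h)
1/(W(k, -209) + 238314) = 1/(1/(10 - 209) + 238314) = 1/(1/(-199) + 238314) = 1/(-1/199 + 238314) = 1/(47424485/199) = 199/47424485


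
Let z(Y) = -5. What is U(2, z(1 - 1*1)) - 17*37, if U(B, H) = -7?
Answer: -636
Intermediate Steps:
U(2, z(1 - 1*1)) - 17*37 = -7 - 17*37 = -7 - 629 = -636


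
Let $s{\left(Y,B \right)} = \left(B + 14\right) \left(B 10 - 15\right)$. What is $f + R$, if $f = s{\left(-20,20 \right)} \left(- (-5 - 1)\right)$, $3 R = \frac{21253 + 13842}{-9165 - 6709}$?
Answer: $\frac{1797219185}{47622} \approx 37739.0$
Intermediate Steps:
$s{\left(Y,B \right)} = \left(-15 + 10 B\right) \left(14 + B\right)$ ($s{\left(Y,B \right)} = \left(14 + B\right) \left(10 B - 15\right) = \left(14 + B\right) \left(-15 + 10 B\right) = \left(-15 + 10 B\right) \left(14 + B\right)$)
$R = - \frac{35095}{47622}$ ($R = \frac{\left(21253 + 13842\right) \frac{1}{-9165 - 6709}}{3} = \frac{35095 \frac{1}{-15874}}{3} = \frac{35095 \left(- \frac{1}{15874}\right)}{3} = \frac{1}{3} \left(- \frac{35095}{15874}\right) = - \frac{35095}{47622} \approx -0.73695$)
$f = 37740$ ($f = \left(-210 + 10 \cdot 20^{2} + 125 \cdot 20\right) \left(- (-5 - 1)\right) = \left(-210 + 10 \cdot 400 + 2500\right) \left(\left(-1\right) \left(-6\right)\right) = \left(-210 + 4000 + 2500\right) 6 = 6290 \cdot 6 = 37740$)
$f + R = 37740 - \frac{35095}{47622} = \frac{1797219185}{47622}$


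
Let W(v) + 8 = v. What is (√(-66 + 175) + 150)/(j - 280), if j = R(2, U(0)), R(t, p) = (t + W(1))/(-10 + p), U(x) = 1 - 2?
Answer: -22/41 - 11*√109/3075 ≈ -0.57393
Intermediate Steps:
U(x) = -1
W(v) = -8 + v
R(t, p) = (-7 + t)/(-10 + p) (R(t, p) = (t + (-8 + 1))/(-10 + p) = (t - 7)/(-10 + p) = (-7 + t)/(-10 + p))
j = 5/11 (j = (-7 + 2)/(-10 - 1) = -5/(-11) = -1/11*(-5) = 5/11 ≈ 0.45455)
(√(-66 + 175) + 150)/(j - 280) = (√(-66 + 175) + 150)/(5/11 - 280) = (√109 + 150)/(-3075/11) = (150 + √109)*(-11/3075) = -22/41 - 11*√109/3075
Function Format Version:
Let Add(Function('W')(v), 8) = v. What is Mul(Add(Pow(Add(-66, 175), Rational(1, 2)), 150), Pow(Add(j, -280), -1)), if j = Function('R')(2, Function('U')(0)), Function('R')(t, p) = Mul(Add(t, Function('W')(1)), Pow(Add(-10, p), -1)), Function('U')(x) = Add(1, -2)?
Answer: Add(Rational(-22, 41), Mul(Rational(-11, 3075), Pow(109, Rational(1, 2)))) ≈ -0.57393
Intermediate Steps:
Function('U')(x) = -1
Function('W')(v) = Add(-8, v)
Function('R')(t, p) = Mul(Pow(Add(-10, p), -1), Add(-7, t)) (Function('R')(t, p) = Mul(Add(t, Add(-8, 1)), Pow(Add(-10, p), -1)) = Mul(Add(t, -7), Pow(Add(-10, p), -1)) = Mul(Add(-7, t), Pow(Add(-10, p), -1)) = Mul(Pow(Add(-10, p), -1), Add(-7, t)))
j = Rational(5, 11) (j = Mul(Pow(Add(-10, -1), -1), Add(-7, 2)) = Mul(Pow(-11, -1), -5) = Mul(Rational(-1, 11), -5) = Rational(5, 11) ≈ 0.45455)
Mul(Add(Pow(Add(-66, 175), Rational(1, 2)), 150), Pow(Add(j, -280), -1)) = Mul(Add(Pow(Add(-66, 175), Rational(1, 2)), 150), Pow(Add(Rational(5, 11), -280), -1)) = Mul(Add(Pow(109, Rational(1, 2)), 150), Pow(Rational(-3075, 11), -1)) = Mul(Add(150, Pow(109, Rational(1, 2))), Rational(-11, 3075)) = Add(Rational(-22, 41), Mul(Rational(-11, 3075), Pow(109, Rational(1, 2))))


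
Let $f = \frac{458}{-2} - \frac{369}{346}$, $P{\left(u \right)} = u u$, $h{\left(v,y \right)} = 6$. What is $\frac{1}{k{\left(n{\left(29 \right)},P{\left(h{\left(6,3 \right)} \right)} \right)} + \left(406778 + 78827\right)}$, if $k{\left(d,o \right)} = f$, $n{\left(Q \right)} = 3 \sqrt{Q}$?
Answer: $\frac{346}{167939727} \approx 2.0603 \cdot 10^{-6}$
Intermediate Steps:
$P{\left(u \right)} = u^{2}$
$f = - \frac{79603}{346}$ ($f = 458 \left(- \frac{1}{2}\right) - \frac{369}{346} = -229 - \frac{369}{346} = - \frac{79603}{346} \approx -230.07$)
$k{\left(d,o \right)} = - \frac{79603}{346}$
$\frac{1}{k{\left(n{\left(29 \right)},P{\left(h{\left(6,3 \right)} \right)} \right)} + \left(406778 + 78827\right)} = \frac{1}{- \frac{79603}{346} + \left(406778 + 78827\right)} = \frac{1}{- \frac{79603}{346} + 485605} = \frac{1}{\frac{167939727}{346}} = \frac{346}{167939727}$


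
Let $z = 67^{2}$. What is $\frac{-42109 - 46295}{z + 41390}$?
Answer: $- \frac{29468}{15293} \approx -1.9269$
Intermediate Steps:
$z = 4489$
$\frac{-42109 - 46295}{z + 41390} = \frac{-42109 - 46295}{4489 + 41390} = - \frac{88404}{45879} = \left(-88404\right) \frac{1}{45879} = - \frac{29468}{15293}$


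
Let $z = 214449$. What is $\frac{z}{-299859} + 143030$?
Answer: $\frac{14296206107}{99953} \approx 1.4303 \cdot 10^{5}$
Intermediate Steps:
$\frac{z}{-299859} + 143030 = \frac{214449}{-299859} + 143030 = 214449 \left(- \frac{1}{299859}\right) + 143030 = - \frac{71483}{99953} + 143030 = \frac{14296206107}{99953}$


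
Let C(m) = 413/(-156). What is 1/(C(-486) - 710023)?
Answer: -156/110764001 ≈ -1.4084e-6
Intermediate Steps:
C(m) = -413/156 (C(m) = 413*(-1/156) = -413/156)
1/(C(-486) - 710023) = 1/(-413/156 - 710023) = 1/(-110764001/156) = -156/110764001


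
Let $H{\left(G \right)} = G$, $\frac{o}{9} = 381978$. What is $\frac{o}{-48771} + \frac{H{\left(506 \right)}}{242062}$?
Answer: $- \frac{46229808311}{655866989} \approx -70.487$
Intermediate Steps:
$o = 3437802$ ($o = 9 \cdot 381978 = 3437802$)
$\frac{o}{-48771} + \frac{H{\left(506 \right)}}{242062} = \frac{3437802}{-48771} + \frac{506}{242062} = 3437802 \left(- \frac{1}{48771}\right) + 506 \cdot \frac{1}{242062} = - \frac{381978}{5419} + \frac{253}{121031} = - \frac{46229808311}{655866989}$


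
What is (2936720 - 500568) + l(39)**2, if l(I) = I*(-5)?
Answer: 2474177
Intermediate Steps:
l(I) = -5*I
(2936720 - 500568) + l(39)**2 = (2936720 - 500568) + (-5*39)**2 = 2436152 + (-195)**2 = 2436152 + 38025 = 2474177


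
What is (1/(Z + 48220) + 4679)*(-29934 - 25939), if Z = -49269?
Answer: -274239769710/1049 ≈ -2.6143e+8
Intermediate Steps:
(1/(Z + 48220) + 4679)*(-29934 - 25939) = (1/(-49269 + 48220) + 4679)*(-29934 - 25939) = (1/(-1049) + 4679)*(-55873) = (-1/1049 + 4679)*(-55873) = (4908270/1049)*(-55873) = -274239769710/1049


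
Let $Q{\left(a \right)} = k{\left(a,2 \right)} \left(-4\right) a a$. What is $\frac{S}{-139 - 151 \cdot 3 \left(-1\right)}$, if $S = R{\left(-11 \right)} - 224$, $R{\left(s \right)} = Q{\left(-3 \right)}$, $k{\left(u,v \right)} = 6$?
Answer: $- \frac{220}{157} \approx -1.4013$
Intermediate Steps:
$Q{\left(a \right)} = - 24 a^{2}$ ($Q{\left(a \right)} = 6 \left(-4\right) a a = - 24 a^{2}$)
$R{\left(s \right)} = -216$ ($R{\left(s \right)} = - 24 \left(-3\right)^{2} = \left(-24\right) 9 = -216$)
$S = -440$ ($S = -216 - 224 = -440$)
$\frac{S}{-139 - 151 \cdot 3 \left(-1\right)} = - \frac{440}{-139 - 151 \cdot 3 \left(-1\right)} = - \frac{440}{-139 - -453} = - \frac{440}{-139 + 453} = - \frac{440}{314} = \left(-440\right) \frac{1}{314} = - \frac{220}{157}$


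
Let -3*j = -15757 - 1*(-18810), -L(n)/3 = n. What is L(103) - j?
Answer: 2126/3 ≈ 708.67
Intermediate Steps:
L(n) = -3*n
j = -3053/3 (j = -(-15757 - 1*(-18810))/3 = -(-15757 + 18810)/3 = -1/3*3053 = -3053/3 ≈ -1017.7)
L(103) - j = -3*103 - 1*(-3053/3) = -309 + 3053/3 = 2126/3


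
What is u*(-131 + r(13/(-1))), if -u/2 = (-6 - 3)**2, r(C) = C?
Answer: 23328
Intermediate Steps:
u = -162 (u = -2*(-6 - 3)**2 = -2*(-9)**2 = -2*81 = -162)
u*(-131 + r(13/(-1))) = -162*(-131 + 13/(-1)) = -162*(-131 + 13*(-1)) = -162*(-131 - 13) = -162*(-144) = 23328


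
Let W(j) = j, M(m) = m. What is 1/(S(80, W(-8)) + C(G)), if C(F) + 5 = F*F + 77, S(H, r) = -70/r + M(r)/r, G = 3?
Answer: 4/363 ≈ 0.011019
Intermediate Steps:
S(H, r) = 1 - 70/r (S(H, r) = -70/r + r/r = -70/r + 1 = 1 - 70/r)
C(F) = 72 + F² (C(F) = -5 + (F*F + 77) = -5 + (F² + 77) = -5 + (77 + F²) = 72 + F²)
1/(S(80, W(-8)) + C(G)) = 1/((-70 - 8)/(-8) + (72 + 3²)) = 1/(-⅛*(-78) + (72 + 9)) = 1/(39/4 + 81) = 1/(363/4) = 4/363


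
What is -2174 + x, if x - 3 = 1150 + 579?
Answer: -442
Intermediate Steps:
x = 1732 (x = 3 + (1150 + 579) = 3 + 1729 = 1732)
-2174 + x = -2174 + 1732 = -442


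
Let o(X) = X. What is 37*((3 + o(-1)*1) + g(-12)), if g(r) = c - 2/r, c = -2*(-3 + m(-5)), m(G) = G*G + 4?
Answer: -11063/6 ≈ -1843.8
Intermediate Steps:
m(G) = 4 + G**2 (m(G) = G**2 + 4 = 4 + G**2)
c = -52 (c = -2*(-3 + (4 + (-5)**2)) = -2*(-3 + (4 + 25)) = -2*(-3 + 29) = -2*26 = -52)
g(r) = -52 - 2/r
37*((3 + o(-1)*1) + g(-12)) = 37*((3 - 1*1) + (-52 - 2/(-12))) = 37*((3 - 1) + (-52 - 2*(-1/12))) = 37*(2 + (-52 + 1/6)) = 37*(2 - 311/6) = 37*(-299/6) = -11063/6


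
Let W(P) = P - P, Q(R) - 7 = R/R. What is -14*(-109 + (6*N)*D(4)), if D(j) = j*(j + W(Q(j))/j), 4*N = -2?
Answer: 2198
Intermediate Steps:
Q(R) = 8 (Q(R) = 7 + R/R = 7 + 1 = 8)
W(P) = 0
N = -1/2 (N = (1/4)*(-2) = -1/2 ≈ -0.50000)
D(j) = j**2 (D(j) = j*(j + 0/j) = j*(j + 0) = j*j = j**2)
-14*(-109 + (6*N)*D(4)) = -14*(-109 + (6*(-1/2))*4**2) = -14*(-109 - 3*16) = -14*(-109 - 48) = -14*(-157) = 2198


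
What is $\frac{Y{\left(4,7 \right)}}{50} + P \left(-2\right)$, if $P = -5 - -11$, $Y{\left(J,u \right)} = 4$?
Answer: $- \frac{298}{25} \approx -11.92$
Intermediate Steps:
$P = 6$ ($P = -5 + 11 = 6$)
$\frac{Y{\left(4,7 \right)}}{50} + P \left(-2\right) = \frac{4}{50} + 6 \left(-2\right) = 4 \cdot \frac{1}{50} - 12 = \frac{2}{25} - 12 = - \frac{298}{25}$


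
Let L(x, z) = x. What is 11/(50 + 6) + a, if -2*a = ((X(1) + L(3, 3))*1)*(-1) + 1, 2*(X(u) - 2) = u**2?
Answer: 137/56 ≈ 2.4464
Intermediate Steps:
X(u) = 2 + u**2/2
a = 9/4 (a = -((((2 + (1/2)*1**2) + 3)*1)*(-1) + 1)/2 = -((((2 + (1/2)*1) + 3)*1)*(-1) + 1)/2 = -((((2 + 1/2) + 3)*1)*(-1) + 1)/2 = -(((5/2 + 3)*1)*(-1) + 1)/2 = -(((11/2)*1)*(-1) + 1)/2 = -((11/2)*(-1) + 1)/2 = -(-11/2 + 1)/2 = -1/2*(-9/2) = 9/4 ≈ 2.2500)
11/(50 + 6) + a = 11/(50 + 6) + 9/4 = 11/56 + 9/4 = 137/56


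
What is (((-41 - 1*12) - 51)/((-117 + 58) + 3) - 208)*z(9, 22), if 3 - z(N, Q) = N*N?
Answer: 112554/7 ≈ 16079.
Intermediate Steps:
z(N, Q) = 3 - N**2 (z(N, Q) = 3 - N*N = 3 - N**2)
(((-41 - 1*12) - 51)/((-117 + 58) + 3) - 208)*z(9, 22) = (((-41 - 1*12) - 51)/((-117 + 58) + 3) - 208)*(3 - 1*9**2) = (((-41 - 12) - 51)/(-59 + 3) - 208)*(3 - 1*81) = ((-53 - 51)/(-56) - 208)*(3 - 81) = (-104*(-1/56) - 208)*(-78) = (13/7 - 208)*(-78) = -1443/7*(-78) = 112554/7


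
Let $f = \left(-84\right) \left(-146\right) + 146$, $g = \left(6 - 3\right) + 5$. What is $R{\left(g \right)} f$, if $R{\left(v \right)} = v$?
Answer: $99280$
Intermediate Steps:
$g = 8$ ($g = 3 + 5 = 8$)
$f = 12410$ ($f = 12264 + 146 = 12410$)
$R{\left(g \right)} f = 8 \cdot 12410 = 99280$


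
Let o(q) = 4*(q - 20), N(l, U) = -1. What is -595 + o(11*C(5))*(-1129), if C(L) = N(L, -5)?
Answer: 139401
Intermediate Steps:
C(L) = -1
o(q) = -80 + 4*q (o(q) = 4*(-20 + q) = -80 + 4*q)
-595 + o(11*C(5))*(-1129) = -595 + (-80 + 4*(11*(-1)))*(-1129) = -595 + (-80 + 4*(-11))*(-1129) = -595 + (-80 - 44)*(-1129) = -595 - 124*(-1129) = -595 + 139996 = 139401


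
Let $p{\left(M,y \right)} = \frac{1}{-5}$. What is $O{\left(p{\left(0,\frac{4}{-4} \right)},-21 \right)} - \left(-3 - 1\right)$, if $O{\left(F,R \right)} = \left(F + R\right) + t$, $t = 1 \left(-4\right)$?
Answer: $- \frac{106}{5} \approx -21.2$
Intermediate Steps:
$p{\left(M,y \right)} = - \frac{1}{5}$
$t = -4$
$O{\left(F,R \right)} = -4 + F + R$ ($O{\left(F,R \right)} = \left(F + R\right) - 4 = -4 + F + R$)
$O{\left(p{\left(0,\frac{4}{-4} \right)},-21 \right)} - \left(-3 - 1\right) = \left(-4 - \frac{1}{5} - 21\right) - \left(-3 - 1\right) = - \frac{126}{5} - -4 = - \frac{126}{5} + 4 = - \frac{106}{5}$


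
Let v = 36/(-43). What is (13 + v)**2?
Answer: 273529/1849 ≈ 147.93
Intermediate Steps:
v = -36/43 (v = 36*(-1/43) = -36/43 ≈ -0.83721)
(13 + v)**2 = (13 - 36/43)**2 = (523/43)**2 = 273529/1849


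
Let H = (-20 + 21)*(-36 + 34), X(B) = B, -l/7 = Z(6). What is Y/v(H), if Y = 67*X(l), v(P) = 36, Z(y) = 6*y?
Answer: -469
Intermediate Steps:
l = -252 (l = -42*6 = -7*36 = -252)
H = -2 (H = 1*(-2) = -2)
Y = -16884 (Y = 67*(-252) = -16884)
Y/v(H) = -16884/36 = -16884*1/36 = -469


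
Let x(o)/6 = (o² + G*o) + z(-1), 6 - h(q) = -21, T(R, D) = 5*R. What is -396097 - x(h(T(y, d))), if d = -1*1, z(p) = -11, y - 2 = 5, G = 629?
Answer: -502303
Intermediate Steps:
y = 7 (y = 2 + 5 = 7)
d = -1
h(q) = 27 (h(q) = 6 - 1*(-21) = 6 + 21 = 27)
x(o) = -66 + 6*o² + 3774*o (x(o) = 6*((o² + 629*o) - 11) = 6*(-11 + o² + 629*o) = -66 + 6*o² + 3774*o)
-396097 - x(h(T(y, d))) = -396097 - (-66 + 6*27² + 3774*27) = -396097 - (-66 + 6*729 + 101898) = -396097 - (-66 + 4374 + 101898) = -396097 - 1*106206 = -396097 - 106206 = -502303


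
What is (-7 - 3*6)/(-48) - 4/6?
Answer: -7/48 ≈ -0.14583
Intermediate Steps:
(-7 - 3*6)/(-48) - 4/6 = (-7 - 18)*(-1/48) - 4*1/6 = -25*(-1/48) - 2/3 = 25/48 - 2/3 = -7/48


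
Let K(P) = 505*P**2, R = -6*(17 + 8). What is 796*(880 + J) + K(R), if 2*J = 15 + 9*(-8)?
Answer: 12040294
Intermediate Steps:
R = -150 (R = -6*25 = -150)
J = -57/2 (J = (15 + 9*(-8))/2 = (15 - 72)/2 = (1/2)*(-57) = -57/2 ≈ -28.500)
796*(880 + J) + K(R) = 796*(880 - 57/2) + 505*(-150)**2 = 796*(1703/2) + 505*22500 = 677794 + 11362500 = 12040294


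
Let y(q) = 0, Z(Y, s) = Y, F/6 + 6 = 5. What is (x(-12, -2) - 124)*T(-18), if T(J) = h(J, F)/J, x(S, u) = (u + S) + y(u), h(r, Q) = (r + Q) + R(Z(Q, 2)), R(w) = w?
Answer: -230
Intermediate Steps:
F = -6 (F = -36 + 6*5 = -36 + 30 = -6)
h(r, Q) = r + 2*Q (h(r, Q) = (r + Q) + Q = (Q + r) + Q = r + 2*Q)
x(S, u) = S + u (x(S, u) = (u + S) + 0 = (S + u) + 0 = S + u)
T(J) = (-12 + J)/J (T(J) = (J + 2*(-6))/J = (J - 12)/J = (-12 + J)/J)
(x(-12, -2) - 124)*T(-18) = ((-12 - 2) - 124)*((-12 - 18)/(-18)) = (-14 - 124)*(-1/18*(-30)) = -138*5/3 = -230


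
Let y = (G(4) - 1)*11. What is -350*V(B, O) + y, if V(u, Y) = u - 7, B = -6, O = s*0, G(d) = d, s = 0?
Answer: 4583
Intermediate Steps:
O = 0 (O = 0*0 = 0)
V(u, Y) = -7 + u
y = 33 (y = (4 - 1)*11 = 3*11 = 33)
-350*V(B, O) + y = -350*(-7 - 6) + 33 = -350*(-13) + 33 = 4550 + 33 = 4583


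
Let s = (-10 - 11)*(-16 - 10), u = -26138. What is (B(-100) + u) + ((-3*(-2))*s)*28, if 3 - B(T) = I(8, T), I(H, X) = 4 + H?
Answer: 65581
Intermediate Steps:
s = 546 (s = -21*(-26) = 546)
B(T) = -9 (B(T) = 3 - (4 + 8) = 3 - 1*12 = 3 - 12 = -9)
(B(-100) + u) + ((-3*(-2))*s)*28 = (-9 - 26138) + (-3*(-2)*546)*28 = -26147 + (6*546)*28 = -26147 + 3276*28 = -26147 + 91728 = 65581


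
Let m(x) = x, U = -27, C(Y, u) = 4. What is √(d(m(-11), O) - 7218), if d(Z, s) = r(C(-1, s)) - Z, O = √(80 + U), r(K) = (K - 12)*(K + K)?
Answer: I*√7271 ≈ 85.27*I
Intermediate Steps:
r(K) = 2*K*(-12 + K) (r(K) = (-12 + K)*(2*K) = 2*K*(-12 + K))
O = √53 (O = √(80 - 27) = √53 ≈ 7.2801)
d(Z, s) = -64 - Z (d(Z, s) = 2*4*(-12 + 4) - Z = 2*4*(-8) - Z = -64 - Z)
√(d(m(-11), O) - 7218) = √((-64 - 1*(-11)) - 7218) = √((-64 + 11) - 7218) = √(-53 - 7218) = √(-7271) = I*√7271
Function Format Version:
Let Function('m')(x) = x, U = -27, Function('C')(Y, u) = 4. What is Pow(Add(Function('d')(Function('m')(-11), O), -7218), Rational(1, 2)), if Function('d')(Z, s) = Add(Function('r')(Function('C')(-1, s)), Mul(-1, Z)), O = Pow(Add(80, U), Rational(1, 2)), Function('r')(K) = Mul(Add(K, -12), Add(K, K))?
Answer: Mul(I, Pow(7271, Rational(1, 2))) ≈ Mul(85.270, I)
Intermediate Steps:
Function('r')(K) = Mul(2, K, Add(-12, K)) (Function('r')(K) = Mul(Add(-12, K), Mul(2, K)) = Mul(2, K, Add(-12, K)))
O = Pow(53, Rational(1, 2)) (O = Pow(Add(80, -27), Rational(1, 2)) = Pow(53, Rational(1, 2)) ≈ 7.2801)
Function('d')(Z, s) = Add(-64, Mul(-1, Z)) (Function('d')(Z, s) = Add(Mul(2, 4, Add(-12, 4)), Mul(-1, Z)) = Add(Mul(2, 4, -8), Mul(-1, Z)) = Add(-64, Mul(-1, Z)))
Pow(Add(Function('d')(Function('m')(-11), O), -7218), Rational(1, 2)) = Pow(Add(Add(-64, Mul(-1, -11)), -7218), Rational(1, 2)) = Pow(Add(Add(-64, 11), -7218), Rational(1, 2)) = Pow(Add(-53, -7218), Rational(1, 2)) = Pow(-7271, Rational(1, 2)) = Mul(I, Pow(7271, Rational(1, 2)))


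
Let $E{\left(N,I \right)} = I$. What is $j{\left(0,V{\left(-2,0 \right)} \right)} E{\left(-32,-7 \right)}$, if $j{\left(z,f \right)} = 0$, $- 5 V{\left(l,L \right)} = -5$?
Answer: $0$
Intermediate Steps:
$V{\left(l,L \right)} = 1$ ($V{\left(l,L \right)} = \left(- \frac{1}{5}\right) \left(-5\right) = 1$)
$j{\left(0,V{\left(-2,0 \right)} \right)} E{\left(-32,-7 \right)} = 0 \left(-7\right) = 0$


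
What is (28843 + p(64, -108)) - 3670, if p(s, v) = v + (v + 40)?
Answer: 24997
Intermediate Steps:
p(s, v) = 40 + 2*v (p(s, v) = v + (40 + v) = 40 + 2*v)
(28843 + p(64, -108)) - 3670 = (28843 + (40 + 2*(-108))) - 3670 = (28843 + (40 - 216)) - 3670 = (28843 - 176) - 3670 = 28667 - 3670 = 24997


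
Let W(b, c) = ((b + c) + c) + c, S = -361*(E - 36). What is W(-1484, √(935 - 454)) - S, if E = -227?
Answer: -96427 + 3*√481 ≈ -96361.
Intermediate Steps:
S = 94943 (S = -361*(-227 - 36) = -361*(-263) = 94943)
W(b, c) = b + 3*c (W(b, c) = (b + 2*c) + c = b + 3*c)
W(-1484, √(935 - 454)) - S = (-1484 + 3*√(935 - 454)) - 1*94943 = (-1484 + 3*√481) - 94943 = -96427 + 3*√481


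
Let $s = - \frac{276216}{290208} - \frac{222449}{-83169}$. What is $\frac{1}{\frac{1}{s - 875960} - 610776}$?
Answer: $- \frac{880933324204793}{538052932025512328916} \approx -1.6373 \cdot 10^{-6}$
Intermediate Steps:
$s = \frac{1732661287}{1005679548}$ ($s = \left(-276216\right) \frac{1}{290208} - - \frac{222449}{83169} = - \frac{11509}{12092} + \frac{222449}{83169} = \frac{1732661287}{1005679548} \approx 1.7229$)
$\frac{1}{\frac{1}{s - 875960} - 610776} = \frac{1}{\frac{1}{\frac{1732661287}{1005679548} - 875960} - 610776} = \frac{1}{\frac{1}{- \frac{880933324204793}{1005679548}} - 610776} = \frac{1}{- \frac{1005679548}{880933324204793} - 610776} = \frac{1}{- \frac{538052932025512328916}{880933324204793}} = - \frac{880933324204793}{538052932025512328916}$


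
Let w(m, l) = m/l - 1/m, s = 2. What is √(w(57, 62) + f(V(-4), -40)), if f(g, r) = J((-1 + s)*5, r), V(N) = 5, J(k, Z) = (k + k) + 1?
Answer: √148643574/3534 ≈ 3.4499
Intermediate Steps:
J(k, Z) = 1 + 2*k (J(k, Z) = 2*k + 1 = 1 + 2*k)
f(g, r) = 11 (f(g, r) = 1 + 2*((-1 + 2)*5) = 1 + 2*(1*5) = 1 + 2*5 = 1 + 10 = 11)
w(m, l) = -1/m + m/l
√(w(57, 62) + f(V(-4), -40)) = √((-1/57 + 57/62) + 11) = √(3187/3534 + 11) = √(42061/3534) = √148643574/3534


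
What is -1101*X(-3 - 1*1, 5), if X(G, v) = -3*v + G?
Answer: 20919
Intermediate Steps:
X(G, v) = G - 3*v
-1101*X(-3 - 1*1, 5) = -1101*((-3 - 1*1) - 3*5) = -1101*((-3 - 1) - 15) = -1101*(-4 - 15) = -1101*(-19) = 20919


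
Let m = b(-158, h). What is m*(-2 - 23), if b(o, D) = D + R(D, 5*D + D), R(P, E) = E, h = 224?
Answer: -39200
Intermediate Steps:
b(o, D) = 7*D (b(o, D) = D + (5*D + D) = D + 6*D = 7*D)
m = 1568 (m = 7*224 = 1568)
m*(-2 - 23) = 1568*(-2 - 23) = 1568*(-25) = -39200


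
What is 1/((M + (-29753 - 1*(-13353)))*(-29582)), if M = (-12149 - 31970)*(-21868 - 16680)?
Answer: -1/50309598944584 ≈ -1.9877e-14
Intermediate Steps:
M = 1700699212 (M = -44119*(-38548) = 1700699212)
1/((M + (-29753 - 1*(-13353)))*(-29582)) = 1/((1700699212 + (-29753 - 1*(-13353)))*(-29582)) = -1/29582/(1700699212 + (-29753 + 13353)) = -1/29582/(1700699212 - 16400) = -1/29582/1700682812 = (1/1700682812)*(-1/29582) = -1/50309598944584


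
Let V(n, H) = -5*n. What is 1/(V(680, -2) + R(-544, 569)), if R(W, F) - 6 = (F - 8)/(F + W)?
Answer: -25/84289 ≈ -0.00029660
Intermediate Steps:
R(W, F) = 6 + (-8 + F)/(F + W) (R(W, F) = 6 + (F - 8)/(F + W) = 6 + (-8 + F)/(F + W))
1/(V(680, -2) + R(-544, 569)) = 1/(-5*680 + (-8 + 6*(-544) + 7*569)/(569 - 544)) = 1/(-3400 + (-8 - 3264 + 3983)/25) = 1/(-3400 + (1/25)*711) = 1/(-3400 + 711/25) = 1/(-84289/25) = -25/84289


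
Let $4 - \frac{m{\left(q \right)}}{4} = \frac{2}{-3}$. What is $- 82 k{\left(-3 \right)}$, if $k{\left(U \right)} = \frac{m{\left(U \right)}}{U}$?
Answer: $\frac{4592}{9} \approx 510.22$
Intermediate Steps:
$m{\left(q \right)} = \frac{56}{3}$ ($m{\left(q \right)} = 16 - 4 \frac{2}{-3} = 16 - 4 \cdot 2 \left(- \frac{1}{3}\right) = 16 - - \frac{8}{3} = 16 + \frac{8}{3} = \frac{56}{3}$)
$k{\left(U \right)} = \frac{56}{3 U}$
$- 82 k{\left(-3 \right)} = - 82 \frac{56}{3 \left(-3\right)} = - 82 \cdot \frac{56}{3} \left(- \frac{1}{3}\right) = \left(-82\right) \left(- \frac{56}{9}\right) = \frac{4592}{9}$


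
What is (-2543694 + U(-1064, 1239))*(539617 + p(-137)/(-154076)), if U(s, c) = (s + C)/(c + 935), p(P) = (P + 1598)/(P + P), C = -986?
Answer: -4845319274611786801939/3529975976 ≈ -1.3726e+12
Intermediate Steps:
p(P) = (1598 + P)/(2*P) (p(P) = (1598 + P)/((2*P)) = (1598 + P)*(1/(2*P)) = (1598 + P)/(2*P))
U(s, c) = (-986 + s)/(935 + c) (U(s, c) = (s - 986)/(c + 935) = (-986 + s)/(935 + c))
(-2543694 + U(-1064, 1239))*(539617 + p(-137)/(-154076)) = (-2543694 + (-986 - 1064)/(935 + 1239))*(539617 + ((½)*(1598 - 137)/(-137))/(-154076)) = (-2543694 - 2050/2174)*(539617 + ((½)*(-1/137)*1461)*(-1/154076)) = (-2543694 + (1/2174)*(-2050))*(539617 - 1461/274*(-1/154076)) = (-2543694 - 1025/1087)*(539617 + 1461/42216824) = -2764996403/1087*22780915917869/42216824 = -4845319274611786801939/3529975976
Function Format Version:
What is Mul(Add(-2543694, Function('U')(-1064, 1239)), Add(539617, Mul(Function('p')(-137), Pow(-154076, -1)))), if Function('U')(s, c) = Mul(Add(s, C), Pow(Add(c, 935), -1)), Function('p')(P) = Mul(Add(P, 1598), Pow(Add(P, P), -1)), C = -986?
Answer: Rational(-4845319274611786801939, 3529975976) ≈ -1.3726e+12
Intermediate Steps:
Function('p')(P) = Mul(Rational(1, 2), Pow(P, -1), Add(1598, P)) (Function('p')(P) = Mul(Add(1598, P), Pow(Mul(2, P), -1)) = Mul(Add(1598, P), Mul(Rational(1, 2), Pow(P, -1))) = Mul(Rational(1, 2), Pow(P, -1), Add(1598, P)))
Function('U')(s, c) = Mul(Pow(Add(935, c), -1), Add(-986, s)) (Function('U')(s, c) = Mul(Add(s, -986), Pow(Add(c, 935), -1)) = Mul(Add(-986, s), Pow(Add(935, c), -1)) = Mul(Pow(Add(935, c), -1), Add(-986, s)))
Mul(Add(-2543694, Function('U')(-1064, 1239)), Add(539617, Mul(Function('p')(-137), Pow(-154076, -1)))) = Mul(Add(-2543694, Mul(Pow(Add(935, 1239), -1), Add(-986, -1064))), Add(539617, Mul(Mul(Rational(1, 2), Pow(-137, -1), Add(1598, -137)), Pow(-154076, -1)))) = Mul(Add(-2543694, Mul(Pow(2174, -1), -2050)), Add(539617, Mul(Mul(Rational(1, 2), Rational(-1, 137), 1461), Rational(-1, 154076)))) = Mul(Add(-2543694, Mul(Rational(1, 2174), -2050)), Add(539617, Mul(Rational(-1461, 274), Rational(-1, 154076)))) = Mul(Add(-2543694, Rational(-1025, 1087)), Add(539617, Rational(1461, 42216824))) = Mul(Rational(-2764996403, 1087), Rational(22780915917869, 42216824)) = Rational(-4845319274611786801939, 3529975976)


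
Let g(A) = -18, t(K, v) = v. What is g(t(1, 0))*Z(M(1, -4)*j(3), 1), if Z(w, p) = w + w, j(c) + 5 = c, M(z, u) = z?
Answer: 72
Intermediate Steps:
j(c) = -5 + c
Z(w, p) = 2*w
g(t(1, 0))*Z(M(1, -4)*j(3), 1) = -36*1*(-5 + 3) = -36*1*(-2) = -36*(-2) = -18*(-4) = 72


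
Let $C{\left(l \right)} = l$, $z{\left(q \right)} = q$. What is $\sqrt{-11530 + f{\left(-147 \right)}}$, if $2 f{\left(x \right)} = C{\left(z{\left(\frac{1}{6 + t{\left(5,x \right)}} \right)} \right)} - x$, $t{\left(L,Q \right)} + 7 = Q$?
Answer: $\frac{5 i \sqrt{10037730}}{148} \approx 107.04 i$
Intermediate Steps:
$t{\left(L,Q \right)} = -7 + Q$
$f{\left(x \right)} = \frac{1}{2 \left(-1 + x\right)} - \frac{x}{2}$ ($f{\left(x \right)} = \frac{\frac{1}{6 + \left(-7 + x\right)} - x}{2} = \frac{\frac{1}{-1 + x} - x}{2} = \frac{1}{2 \left(-1 + x\right)} - \frac{x}{2}$)
$\sqrt{-11530 + f{\left(-147 \right)}} = \sqrt{-11530 + \frac{1 - - 147 \left(-1 - 147\right)}{2 \left(-1 - 147\right)}} = \sqrt{-11530 + \frac{1 - \left(-147\right) \left(-148\right)}{2 \left(-148\right)}} = \sqrt{-11530 + \frac{1}{2} \left(- \frac{1}{148}\right) \left(1 - 21756\right)} = \sqrt{-11530 + \frac{1}{2} \left(- \frac{1}{148}\right) \left(-21755\right)} = \sqrt{-11530 + \frac{21755}{296}} = \sqrt{- \frac{3391125}{296}} = \frac{5 i \sqrt{10037730}}{148}$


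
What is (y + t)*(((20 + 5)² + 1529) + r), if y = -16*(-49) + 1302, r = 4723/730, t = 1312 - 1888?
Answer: 238148593/73 ≈ 3.2623e+6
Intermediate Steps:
t = -576
r = 4723/730 (r = 4723*(1/730) = 4723/730 ≈ 6.4699)
y = 2086 (y = 784 + 1302 = 2086)
(y + t)*(((20 + 5)² + 1529) + r) = (2086 - 576)*(((20 + 5)² + 1529) + 4723/730) = 1510*((25² + 1529) + 4723/730) = 1510*((625 + 1529) + 4723/730) = 1510*(2154 + 4723/730) = 1510*(1577143/730) = 238148593/73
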